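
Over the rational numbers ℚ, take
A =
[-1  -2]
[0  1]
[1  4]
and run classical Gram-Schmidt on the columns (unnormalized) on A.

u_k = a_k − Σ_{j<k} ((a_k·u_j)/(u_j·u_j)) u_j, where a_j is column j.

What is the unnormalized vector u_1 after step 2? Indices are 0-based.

Step 1: u_0 = a_0 = (-1, 0, 1).
Step 2: u_1 = a_1 − (3)·u_0 = (1, 1, 1).

u_1 = (1, 1, 1)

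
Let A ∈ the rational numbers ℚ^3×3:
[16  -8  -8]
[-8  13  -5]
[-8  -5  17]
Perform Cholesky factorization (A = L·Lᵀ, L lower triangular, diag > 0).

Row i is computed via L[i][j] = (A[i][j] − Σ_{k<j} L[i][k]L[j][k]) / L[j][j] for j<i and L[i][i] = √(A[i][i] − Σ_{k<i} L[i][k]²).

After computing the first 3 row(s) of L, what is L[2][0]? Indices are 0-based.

Step 1: L[0][0] = √(16) = 4.
  L[1][0] = (-8) / L[0][0] = -2.
Step 2: L[1][1] = √(9) = 3.
  L[2][0] = (-8) / L[0][0] = -2.
  L[2][1] = (-9) / L[1][1] = -3.
Step 3: L[2][2] = √(4) = 2.

L[2][0] = -2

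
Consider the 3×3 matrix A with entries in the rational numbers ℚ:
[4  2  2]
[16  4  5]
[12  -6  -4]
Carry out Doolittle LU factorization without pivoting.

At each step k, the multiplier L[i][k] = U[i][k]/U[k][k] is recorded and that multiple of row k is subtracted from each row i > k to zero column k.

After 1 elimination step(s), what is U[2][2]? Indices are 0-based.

U[2][2] = -10

Step 1: pivot at (0,0) is 4.
  row1 ← row1 − (4)·row0  ⇒  L[1][0]=4, U row1=(0, -4, -3)
  row2 ← row2 − (3)·row0  ⇒  L[2][0]=3, U row2=(0, -12, -10)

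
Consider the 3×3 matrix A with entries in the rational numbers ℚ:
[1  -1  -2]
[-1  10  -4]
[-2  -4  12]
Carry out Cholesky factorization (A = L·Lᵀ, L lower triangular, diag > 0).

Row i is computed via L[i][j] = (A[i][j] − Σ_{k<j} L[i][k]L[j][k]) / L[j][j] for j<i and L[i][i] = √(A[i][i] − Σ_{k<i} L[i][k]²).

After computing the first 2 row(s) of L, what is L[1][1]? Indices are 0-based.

L[1][1] = 3

Step 1: L[0][0] = √(1) = 1.
  L[1][0] = (-1) / L[0][0] = -1.
Step 2: L[1][1] = √(9) = 3.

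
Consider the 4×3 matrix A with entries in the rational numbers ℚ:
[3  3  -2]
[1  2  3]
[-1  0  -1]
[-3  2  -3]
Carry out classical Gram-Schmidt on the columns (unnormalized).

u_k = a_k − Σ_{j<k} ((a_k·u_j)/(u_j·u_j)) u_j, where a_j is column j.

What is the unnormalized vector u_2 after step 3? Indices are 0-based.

Step 1: u_0 = a_0 = (3, 1, -1, -3).
Step 2: u_1 = a_1 − (1/4)·u_0 = (9/4, 7/4, 1/4, 11/4).
Step 3: u_2 = a_2 − (7/20)·u_0 − (-31/63)·u_1 = (-68/35, 158/45, -166/315, -188/315).

u_2 = (-68/35, 158/45, -166/315, -188/315)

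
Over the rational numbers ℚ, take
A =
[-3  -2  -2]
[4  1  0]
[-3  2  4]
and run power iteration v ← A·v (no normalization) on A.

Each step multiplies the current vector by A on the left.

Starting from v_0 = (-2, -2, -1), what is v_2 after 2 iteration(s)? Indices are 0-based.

v_2 = (-12, 38, -64)

v_0 = (-2, -2, -1).
v_1 = A·v_0 = (12, -10, -2).
v_2 = A·v_1 = (-12, 38, -64).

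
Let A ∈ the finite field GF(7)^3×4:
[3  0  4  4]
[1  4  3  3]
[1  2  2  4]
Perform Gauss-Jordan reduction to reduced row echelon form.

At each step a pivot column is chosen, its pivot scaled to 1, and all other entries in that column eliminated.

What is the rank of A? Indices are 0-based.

rank = 3

[1] R0 /= 3  ⇒  (1, 0, 6, 6)
     R1 -= 1·R0  ⇒  (0, 4, 4, 4)
     R2 -= 1·R0  ⇒  (0, 2, 3, 5)
[2] R1 /= 4  ⇒  (0, 1, 1, 1)
     R2 -= 2·R1  ⇒  (0, 0, 1, 3)
[3] R2 /= 1  ⇒  (0, 0, 1, 3)
     R0 -= 6·R2  ⇒  (1, 0, 0, 2)
     R1 -= 1·R2  ⇒  (0, 1, 0, 5)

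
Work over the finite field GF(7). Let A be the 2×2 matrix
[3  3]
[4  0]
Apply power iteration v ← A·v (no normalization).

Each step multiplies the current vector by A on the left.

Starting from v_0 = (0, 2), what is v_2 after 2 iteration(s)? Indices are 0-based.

v_0 = (0, 2).
v_1 = A·v_0 = (6, 0).
v_2 = A·v_1 = (4, 3).

v_2 = (4, 3)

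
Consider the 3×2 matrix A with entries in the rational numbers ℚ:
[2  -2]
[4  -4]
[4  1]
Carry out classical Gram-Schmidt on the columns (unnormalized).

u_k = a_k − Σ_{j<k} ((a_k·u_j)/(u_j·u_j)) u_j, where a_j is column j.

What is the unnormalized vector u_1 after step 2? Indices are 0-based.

Step 1: u_0 = a_0 = (2, 4, 4).
Step 2: u_1 = a_1 − (-4/9)·u_0 = (-10/9, -20/9, 25/9).

u_1 = (-10/9, -20/9, 25/9)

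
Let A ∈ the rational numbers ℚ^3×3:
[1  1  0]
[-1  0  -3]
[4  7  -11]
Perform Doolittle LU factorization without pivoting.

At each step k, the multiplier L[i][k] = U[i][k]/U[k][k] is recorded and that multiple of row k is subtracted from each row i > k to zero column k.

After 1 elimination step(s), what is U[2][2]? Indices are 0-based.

[col 0] pivot 1
  R1 -= -1*R0 → (0, 1, -3)  (L[1][0] := -1)
  R2 -= 4*R0 → (0, 3, -11)  (L[2][0] := 4)

U[2][2] = -11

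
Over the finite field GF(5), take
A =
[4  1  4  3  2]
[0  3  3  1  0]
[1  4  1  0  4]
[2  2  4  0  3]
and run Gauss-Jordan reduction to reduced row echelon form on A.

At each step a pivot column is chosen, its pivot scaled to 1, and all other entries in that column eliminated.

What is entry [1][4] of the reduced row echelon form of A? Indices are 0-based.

M[1][4] = 4

step 1: normalize row 0 (÷4) = (1, 4, 1, 2, 3)
  row 2: subtract 1×row0 = (0, 0, 0, 3, 1)
  row 3: subtract 2×row0 = (0, 4, 2, 1, 2)
step 2: normalize row 1 (÷3) = (0, 1, 1, 2, 0)
  row 0: subtract 4×row1 = (1, 0, 2, 4, 3)
  row 3: subtract 4×row1 = (0, 0, 3, 3, 2)
step 3: exchange rows 2,3
step 3: normalize row 2 (÷3) = (0, 0, 1, 1, 4)
  row 0: subtract 2×row2 = (1, 0, 0, 2, 0)
  row 1: subtract 1×row2 = (0, 1, 0, 1, 1)
step 4: normalize row 3 (÷3) = (0, 0, 0, 1, 2)
  row 0: subtract 2×row3 = (1, 0, 0, 0, 1)
  row 1: subtract 1×row3 = (0, 1, 0, 0, 4)
  row 2: subtract 1×row3 = (0, 0, 1, 0, 2)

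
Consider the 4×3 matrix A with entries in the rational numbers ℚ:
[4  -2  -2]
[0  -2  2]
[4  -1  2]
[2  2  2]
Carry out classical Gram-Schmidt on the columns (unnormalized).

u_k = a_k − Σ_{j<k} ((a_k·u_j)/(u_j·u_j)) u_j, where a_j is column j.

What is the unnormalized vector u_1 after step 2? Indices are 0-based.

u_1 = (-10/9, -2, -1/9, 22/9)

Step 1: u_0 = a_0 = (4, 0, 4, 2).
Step 2: u_1 = a_1 − (-2/9)·u_0 = (-10/9, -2, -1/9, 22/9).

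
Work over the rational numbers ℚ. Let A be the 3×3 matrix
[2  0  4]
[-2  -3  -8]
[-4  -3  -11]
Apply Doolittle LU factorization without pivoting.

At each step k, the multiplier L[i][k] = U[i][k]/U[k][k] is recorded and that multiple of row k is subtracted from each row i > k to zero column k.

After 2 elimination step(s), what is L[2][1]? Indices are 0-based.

L[2][1] = 1

k=0: U[0][0]=2
  eliminate (1,0): mult=-1, new row 1: (0, -3, -4); set L[1][0]=-1
  eliminate (2,0): mult=-2, new row 2: (0, -3, -3); set L[2][0]=-2
k=1: U[1][1]=-3
  eliminate (2,1): mult=1, new row 2: (0, 0, 1); set L[2][1]=1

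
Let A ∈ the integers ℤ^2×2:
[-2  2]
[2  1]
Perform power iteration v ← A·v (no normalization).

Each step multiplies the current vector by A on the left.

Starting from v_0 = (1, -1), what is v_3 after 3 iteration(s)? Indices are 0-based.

v_3 = (-34, 13)

v_0 = (1, -1).
v_1 = A·v_0 = (-4, 1).
v_2 = A·v_1 = (10, -7).
v_3 = A·v_2 = (-34, 13).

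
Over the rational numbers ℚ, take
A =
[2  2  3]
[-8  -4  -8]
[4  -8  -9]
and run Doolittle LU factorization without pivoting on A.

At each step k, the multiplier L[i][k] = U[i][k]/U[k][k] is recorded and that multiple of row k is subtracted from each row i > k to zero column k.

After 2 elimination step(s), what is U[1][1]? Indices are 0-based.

[col 0] pivot 2
  R1 -= -4*R0 → (0, 4, 4)  (L[1][0] := -4)
  R2 -= 2*R0 → (0, -12, -15)  (L[2][0] := 2)
[col 1] pivot 4
  R2 -= -3*R1 → (0, 0, -3)  (L[2][1] := -3)

U[1][1] = 4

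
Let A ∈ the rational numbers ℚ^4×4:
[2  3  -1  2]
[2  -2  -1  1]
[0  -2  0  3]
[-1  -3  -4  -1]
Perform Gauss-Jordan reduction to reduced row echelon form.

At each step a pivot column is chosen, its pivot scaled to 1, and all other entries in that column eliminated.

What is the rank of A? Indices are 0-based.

pivot(0,0)=2: scale R0 → (1, 3/2, -1/2, 1)
  clear (1,0): R1 −= (2)R0 → (0, -5, 0, -1)
  clear (3,0): R3 −= (-1)R0 → (0, -3/2, -9/2, 0)
pivot(1,1)=-5: scale R1 → (0, 1, 0, 1/5)
  clear (0,1): R0 −= (3/2)R1 → (1, 0, -1/2, 7/10)
  clear (2,1): R2 −= (-2)R1 → (0, 0, 0, 17/5)
  clear (3,1): R3 −= (-3/2)R1 → (0, 0, -9/2, 3/10)
pivot(2,2): swap R2↔R3
pivot(2,2)=-9/2: scale R2 → (0, 0, 1, -1/15)
  clear (0,2): R0 −= (-1/2)R2 → (1, 0, 0, 2/3)
pivot(3,3)=17/5: scale R3 → (0, 0, 0, 1)
  clear (0,3): R0 −= (2/3)R3 → (1, 0, 0, 0)
  clear (1,3): R1 −= (1/5)R3 → (0, 1, 0, 0)
  clear (2,3): R2 −= (-1/15)R3 → (0, 0, 1, 0)

rank = 4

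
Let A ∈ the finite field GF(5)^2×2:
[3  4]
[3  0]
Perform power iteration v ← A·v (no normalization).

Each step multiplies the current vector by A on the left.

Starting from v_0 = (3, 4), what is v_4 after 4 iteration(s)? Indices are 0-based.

v_4 = (1, 4)

v_0 = (3, 4).
v_1 = A·v_0 = (0, 4).
v_2 = A·v_1 = (1, 0).
v_3 = A·v_2 = (3, 3).
v_4 = A·v_3 = (1, 4).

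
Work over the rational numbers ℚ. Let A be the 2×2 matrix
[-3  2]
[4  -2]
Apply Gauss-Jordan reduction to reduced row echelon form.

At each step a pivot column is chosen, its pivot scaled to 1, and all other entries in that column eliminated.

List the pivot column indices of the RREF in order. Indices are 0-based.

[1] R0 /= -3  ⇒  (1, -2/3)
     R1 -= 4·R0  ⇒  (0, 2/3)
[2] R1 /= 2/3  ⇒  (0, 1)
     R0 -= -2/3·R1  ⇒  (1, 0)

pivot columns: 0, 1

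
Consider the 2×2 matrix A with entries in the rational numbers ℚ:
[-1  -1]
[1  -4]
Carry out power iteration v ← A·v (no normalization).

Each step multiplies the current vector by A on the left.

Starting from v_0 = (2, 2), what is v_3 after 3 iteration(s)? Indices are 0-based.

v_3 = (-30, -70)

v_0 = (2, 2).
v_1 = A·v_0 = (-4, -6).
v_2 = A·v_1 = (10, 20).
v_3 = A·v_2 = (-30, -70).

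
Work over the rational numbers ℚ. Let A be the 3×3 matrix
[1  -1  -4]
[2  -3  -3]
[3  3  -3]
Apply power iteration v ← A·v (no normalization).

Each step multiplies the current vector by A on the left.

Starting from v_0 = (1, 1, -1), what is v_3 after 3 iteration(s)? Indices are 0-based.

v_0 = (1, 1, -1).
v_1 = A·v_0 = (4, 2, 9).
v_2 = A·v_1 = (-34, -25, -9).
v_3 = A·v_2 = (27, 34, -150).

v_3 = (27, 34, -150)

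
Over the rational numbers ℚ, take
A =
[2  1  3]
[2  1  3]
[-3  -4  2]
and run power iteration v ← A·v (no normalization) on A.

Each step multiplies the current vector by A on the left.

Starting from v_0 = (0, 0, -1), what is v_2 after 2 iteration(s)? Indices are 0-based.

v_0 = (0, 0, -1).
v_1 = A·v_0 = (-3, -3, -2).
v_2 = A·v_1 = (-15, -15, 17).

v_2 = (-15, -15, 17)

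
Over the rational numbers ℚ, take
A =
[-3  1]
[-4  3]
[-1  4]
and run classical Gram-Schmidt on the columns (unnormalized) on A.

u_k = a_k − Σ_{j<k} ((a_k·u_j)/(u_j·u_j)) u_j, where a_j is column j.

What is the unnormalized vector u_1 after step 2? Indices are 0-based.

Step 1: u_0 = a_0 = (-3, -4, -1).
Step 2: u_1 = a_1 − (-19/26)·u_0 = (-31/26, 1/13, 85/26).

u_1 = (-31/26, 1/13, 85/26)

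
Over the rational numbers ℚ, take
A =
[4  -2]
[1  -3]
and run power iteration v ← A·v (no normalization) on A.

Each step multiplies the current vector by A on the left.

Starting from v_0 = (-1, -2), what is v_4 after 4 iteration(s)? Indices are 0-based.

v_4 = (-110, -115)

v_0 = (-1, -2).
v_1 = A·v_0 = (0, 5).
v_2 = A·v_1 = (-10, -15).
v_3 = A·v_2 = (-10, 35).
v_4 = A·v_3 = (-110, -115).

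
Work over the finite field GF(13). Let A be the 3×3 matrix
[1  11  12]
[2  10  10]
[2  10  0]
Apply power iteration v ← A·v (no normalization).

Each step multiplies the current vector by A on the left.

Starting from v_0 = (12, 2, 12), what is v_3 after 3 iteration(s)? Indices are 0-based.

v_3 = (10, 5, 0)

v_0 = (12, 2, 12).
v_1 = A·v_0 = (9, 8, 5).
v_2 = A·v_1 = (1, 5, 7).
v_3 = A·v_2 = (10, 5, 0).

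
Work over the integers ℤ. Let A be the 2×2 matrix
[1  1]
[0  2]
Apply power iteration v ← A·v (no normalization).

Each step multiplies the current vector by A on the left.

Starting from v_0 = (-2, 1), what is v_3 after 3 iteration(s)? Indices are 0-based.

v_0 = (-2, 1).
v_1 = A·v_0 = (-1, 2).
v_2 = A·v_1 = (1, 4).
v_3 = A·v_2 = (5, 8).

v_3 = (5, 8)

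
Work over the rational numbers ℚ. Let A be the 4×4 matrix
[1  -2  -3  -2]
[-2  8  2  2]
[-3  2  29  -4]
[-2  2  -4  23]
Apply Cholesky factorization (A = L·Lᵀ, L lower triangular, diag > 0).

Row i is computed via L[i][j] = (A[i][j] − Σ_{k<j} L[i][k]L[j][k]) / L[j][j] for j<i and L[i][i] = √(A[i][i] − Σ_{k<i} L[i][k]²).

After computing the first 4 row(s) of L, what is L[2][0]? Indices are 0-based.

Step 1: L[0][0] = √(1) = 1.
  L[1][0] = (-2) / L[0][0] = -2.
Step 2: L[1][1] = √(4) = 2.
  L[2][0] = (-3) / L[0][0] = -3.
  L[2][1] = (-4) / L[1][1] = -2.
Step 3: L[2][2] = √(16) = 4.
  L[3][0] = (-2) / L[0][0] = -2.
  L[3][1] = (-2) / L[1][1] = -1.
  L[3][2] = (-12) / L[2][2] = -3.
Step 4: L[3][3] = √(9) = 3.

L[2][0] = -3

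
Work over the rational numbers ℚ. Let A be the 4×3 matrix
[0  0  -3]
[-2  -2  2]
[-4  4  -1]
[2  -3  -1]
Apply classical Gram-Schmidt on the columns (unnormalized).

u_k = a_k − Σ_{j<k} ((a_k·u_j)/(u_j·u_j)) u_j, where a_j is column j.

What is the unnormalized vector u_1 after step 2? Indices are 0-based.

Step 1: u_0 = a_0 = (0, -2, -4, 2).
Step 2: u_1 = a_1 − (-3/4)·u_0 = (0, -7/2, 1, -3/2).

u_1 = (0, -7/2, 1, -3/2)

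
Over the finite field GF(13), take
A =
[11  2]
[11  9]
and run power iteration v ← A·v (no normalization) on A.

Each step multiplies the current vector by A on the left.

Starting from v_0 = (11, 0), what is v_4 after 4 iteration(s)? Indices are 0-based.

v_0 = (11, 0).
v_1 = A·v_0 = (4, 4).
v_2 = A·v_1 = (0, 2).
v_3 = A·v_2 = (4, 5).
v_4 = A·v_3 = (2, 11).

v_4 = (2, 11)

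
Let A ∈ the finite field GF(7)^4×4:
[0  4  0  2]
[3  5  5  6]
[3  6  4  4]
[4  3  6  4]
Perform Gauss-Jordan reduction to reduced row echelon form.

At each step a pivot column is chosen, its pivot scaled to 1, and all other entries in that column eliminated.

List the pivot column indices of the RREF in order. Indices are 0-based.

pivot columns: 0, 1, 2, 3

[1] R0 <-> R1
[1] R0 /= 3  ⇒  (1, 4, 4, 2)
     R2 -= 3·R0  ⇒  (0, 1, 6, 5)
     R3 -= 4·R0  ⇒  (0, 1, 4, 3)
[2] R1 /= 4  ⇒  (0, 1, 0, 4)
     R0 -= 4·R1  ⇒  (1, 0, 4, 0)
     R2 -= 1·R1  ⇒  (0, 0, 6, 1)
     R3 -= 1·R1  ⇒  (0, 0, 4, 6)
[3] R2 /= 6  ⇒  (0, 0, 1, 6)
     R0 -= 4·R2  ⇒  (1, 0, 0, 4)
     R3 -= 4·R2  ⇒  (0, 0, 0, 3)
[4] R3 /= 3  ⇒  (0, 0, 0, 1)
     R0 -= 4·R3  ⇒  (1, 0, 0, 0)
     R1 -= 4·R3  ⇒  (0, 1, 0, 0)
     R2 -= 6·R3  ⇒  (0, 0, 1, 0)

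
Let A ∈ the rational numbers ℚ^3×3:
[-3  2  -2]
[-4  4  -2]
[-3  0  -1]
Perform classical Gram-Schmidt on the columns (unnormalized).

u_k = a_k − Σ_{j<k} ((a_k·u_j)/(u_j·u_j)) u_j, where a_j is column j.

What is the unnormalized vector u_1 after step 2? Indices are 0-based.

Step 1: u_0 = a_0 = (-3, -4, -3).
Step 2: u_1 = a_1 − (-11/17)·u_0 = (1/17, 24/17, -33/17).

u_1 = (1/17, 24/17, -33/17)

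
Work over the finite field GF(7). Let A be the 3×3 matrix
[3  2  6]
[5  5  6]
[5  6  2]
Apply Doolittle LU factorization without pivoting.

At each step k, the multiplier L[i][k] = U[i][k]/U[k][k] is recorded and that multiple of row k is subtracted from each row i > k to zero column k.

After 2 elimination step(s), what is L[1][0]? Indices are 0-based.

[col 0] pivot 3
  R1 -= 4*R0 → (0, 4, 3)  (L[1][0] := 4)
  R2 -= 4*R0 → (0, 5, 6)  (L[2][0] := 4)
[col 1] pivot 4
  R2 -= 3*R1 → (0, 0, 4)  (L[2][1] := 3)

L[1][0] = 4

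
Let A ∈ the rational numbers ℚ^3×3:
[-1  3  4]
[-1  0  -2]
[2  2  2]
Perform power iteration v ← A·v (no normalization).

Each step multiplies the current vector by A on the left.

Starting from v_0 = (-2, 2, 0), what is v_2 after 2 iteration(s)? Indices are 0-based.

v_2 = (-2, -8, 20)

v_0 = (-2, 2, 0).
v_1 = A·v_0 = (8, 2, 0).
v_2 = A·v_1 = (-2, -8, 20).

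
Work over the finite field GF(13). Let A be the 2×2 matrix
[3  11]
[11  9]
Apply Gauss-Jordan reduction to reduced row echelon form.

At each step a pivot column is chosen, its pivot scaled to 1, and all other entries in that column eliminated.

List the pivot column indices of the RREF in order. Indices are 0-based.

step 1: normalize row 0 (÷3) = (1, 8)
  row 1: subtract 11×row0 = (0, 12)
step 2: normalize row 1 (÷12) = (0, 1)
  row 0: subtract 8×row1 = (1, 0)

pivot columns: 0, 1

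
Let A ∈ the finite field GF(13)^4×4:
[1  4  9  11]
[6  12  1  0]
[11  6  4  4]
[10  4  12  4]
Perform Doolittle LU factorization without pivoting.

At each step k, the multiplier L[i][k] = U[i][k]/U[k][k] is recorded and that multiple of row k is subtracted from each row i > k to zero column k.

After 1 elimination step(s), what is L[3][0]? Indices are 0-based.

k=0: U[0][0]=1
  eliminate (1,0): mult=6, new row 1: (0, 1, 12, 12); set L[1][0]=6
  eliminate (2,0): mult=11, new row 2: (0, 1, 9, 0); set L[2][0]=11
  eliminate (3,0): mult=10, new row 3: (0, 3, 0, 11); set L[3][0]=10

L[3][0] = 10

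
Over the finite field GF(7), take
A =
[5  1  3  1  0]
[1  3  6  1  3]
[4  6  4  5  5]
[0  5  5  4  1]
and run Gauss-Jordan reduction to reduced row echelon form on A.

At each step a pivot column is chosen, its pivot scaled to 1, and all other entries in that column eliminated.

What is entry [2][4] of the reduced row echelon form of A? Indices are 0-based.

[1] R0 /= 5  ⇒  (1, 3, 2, 3, 0)
     R1 -= 1·R0  ⇒  (0, 0, 4, 5, 3)
     R2 -= 4·R0  ⇒  (0, 1, 3, 0, 5)
[2] R1 <-> R2
[2] R1 /= 1  ⇒  (0, 1, 3, 0, 5)
     R0 -= 3·R1  ⇒  (1, 0, 0, 3, 6)
     R3 -= 5·R1  ⇒  (0, 0, 4, 4, 4)
[3] R2 /= 4  ⇒  (0, 0, 1, 3, 6)
     R1 -= 3·R2  ⇒  (0, 1, 0, 5, 1)
     R3 -= 4·R2  ⇒  (0, 0, 0, 6, 1)
[4] R3 /= 6  ⇒  (0, 0, 0, 1, 6)
     R0 -= 3·R3  ⇒  (1, 0, 0, 0, 2)
     R1 -= 5·R3  ⇒  (0, 1, 0, 0, 6)
     R2 -= 3·R3  ⇒  (0, 0, 1, 0, 2)

M[2][4] = 2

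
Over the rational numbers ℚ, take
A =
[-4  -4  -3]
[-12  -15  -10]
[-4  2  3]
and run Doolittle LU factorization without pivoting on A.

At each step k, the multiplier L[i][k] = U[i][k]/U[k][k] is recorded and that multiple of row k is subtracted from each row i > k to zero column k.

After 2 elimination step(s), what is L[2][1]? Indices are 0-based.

L[2][1] = -2

k=0: U[0][0]=-4
  eliminate (1,0): mult=3, new row 1: (0, -3, -1); set L[1][0]=3
  eliminate (2,0): mult=1, new row 2: (0, 6, 6); set L[2][0]=1
k=1: U[1][1]=-3
  eliminate (2,1): mult=-2, new row 2: (0, 0, 4); set L[2][1]=-2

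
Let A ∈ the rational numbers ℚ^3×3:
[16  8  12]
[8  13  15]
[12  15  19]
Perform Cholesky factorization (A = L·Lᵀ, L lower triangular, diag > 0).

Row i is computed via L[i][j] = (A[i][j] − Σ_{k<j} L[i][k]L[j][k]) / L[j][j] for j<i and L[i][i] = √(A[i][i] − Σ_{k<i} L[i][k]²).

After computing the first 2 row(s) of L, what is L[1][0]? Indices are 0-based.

Step 1: L[0][0] = √(16) = 4.
  L[1][0] = (8) / L[0][0] = 2.
Step 2: L[1][1] = √(9) = 3.

L[1][0] = 2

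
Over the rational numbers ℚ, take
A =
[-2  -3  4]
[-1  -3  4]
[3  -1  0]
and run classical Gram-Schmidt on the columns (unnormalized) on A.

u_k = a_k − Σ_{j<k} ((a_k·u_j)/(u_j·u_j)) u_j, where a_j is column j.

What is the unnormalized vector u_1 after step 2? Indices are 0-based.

u_1 = (-15/7, -18/7, -16/7)

Step 1: u_0 = a_0 = (-2, -1, 3).
Step 2: u_1 = a_1 − (3/7)·u_0 = (-15/7, -18/7, -16/7).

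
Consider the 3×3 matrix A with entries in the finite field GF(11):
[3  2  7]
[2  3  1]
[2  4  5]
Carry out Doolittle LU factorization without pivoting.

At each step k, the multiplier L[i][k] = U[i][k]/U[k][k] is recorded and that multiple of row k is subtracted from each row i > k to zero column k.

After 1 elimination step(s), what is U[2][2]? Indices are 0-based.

U[2][2] = 4

k=0: U[0][0]=3
  eliminate (1,0): mult=8, new row 1: (0, 9, 0); set L[1][0]=8
  eliminate (2,0): mult=8, new row 2: (0, 10, 4); set L[2][0]=8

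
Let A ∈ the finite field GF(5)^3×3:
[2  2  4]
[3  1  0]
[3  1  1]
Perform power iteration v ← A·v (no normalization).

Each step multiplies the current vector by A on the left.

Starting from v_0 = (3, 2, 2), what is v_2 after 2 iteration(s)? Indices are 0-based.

v_0 = (3, 2, 2).
v_1 = A·v_0 = (3, 1, 3).
v_2 = A·v_1 = (0, 0, 3).

v_2 = (0, 0, 3)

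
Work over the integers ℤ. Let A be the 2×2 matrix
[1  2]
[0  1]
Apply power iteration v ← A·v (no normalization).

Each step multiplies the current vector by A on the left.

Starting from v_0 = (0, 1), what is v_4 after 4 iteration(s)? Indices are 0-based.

v_0 = (0, 1).
v_1 = A·v_0 = (2, 1).
v_2 = A·v_1 = (4, 1).
v_3 = A·v_2 = (6, 1).
v_4 = A·v_3 = (8, 1).

v_4 = (8, 1)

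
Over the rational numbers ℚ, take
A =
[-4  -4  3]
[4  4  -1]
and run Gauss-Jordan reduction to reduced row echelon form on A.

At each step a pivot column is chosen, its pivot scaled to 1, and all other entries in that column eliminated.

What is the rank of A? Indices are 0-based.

rank = 2

[1] R0 /= -4  ⇒  (1, 1, -3/4)
     R1 -= 4·R0  ⇒  (0, 0, 2)
column 1 empty below row 1
[2] R1 /= 2  ⇒  (0, 0, 1)
     R0 -= -3/4·R1  ⇒  (1, 1, 0)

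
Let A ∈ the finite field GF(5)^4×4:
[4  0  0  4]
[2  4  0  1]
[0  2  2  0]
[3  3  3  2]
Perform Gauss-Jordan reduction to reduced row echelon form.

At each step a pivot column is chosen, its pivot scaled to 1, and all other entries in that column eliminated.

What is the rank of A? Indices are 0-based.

step 1: normalize row 0 (÷4) = (1, 0, 0, 1)
  row 1: subtract 2×row0 = (0, 4, 0, 4)
  row 3: subtract 3×row0 = (0, 3, 3, 4)
step 2: normalize row 1 (÷4) = (0, 1, 0, 1)
  row 2: subtract 2×row1 = (0, 0, 2, 3)
  row 3: subtract 3×row1 = (0, 0, 3, 1)
step 3: normalize row 2 (÷2) = (0, 0, 1, 4)
  row 3: subtract 3×row2 = (0, 0, 0, 4)
step 4: normalize row 3 (÷4) = (0, 0, 0, 1)
  row 0: subtract 1×row3 = (1, 0, 0, 0)
  row 1: subtract 1×row3 = (0, 1, 0, 0)
  row 2: subtract 4×row3 = (0, 0, 1, 0)

rank = 4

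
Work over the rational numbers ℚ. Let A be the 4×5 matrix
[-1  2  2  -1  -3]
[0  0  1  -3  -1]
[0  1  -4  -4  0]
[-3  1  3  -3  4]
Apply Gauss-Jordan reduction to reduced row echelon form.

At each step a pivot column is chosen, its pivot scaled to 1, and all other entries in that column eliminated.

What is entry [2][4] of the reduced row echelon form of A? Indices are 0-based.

[1] R0 /= -1  ⇒  (1, -2, -2, 1, 3)
     R3 -= -3·R0  ⇒  (0, -5, -3, 0, 13)
[2] R1 <-> R2
[2] R1 /= 1  ⇒  (0, 1, -4, -4, 0)
     R0 -= -2·R1  ⇒  (1, 0, -10, -7, 3)
     R3 -= -5·R1  ⇒  (0, 0, -23, -20, 13)
[3] R2 /= 1  ⇒  (0, 0, 1, -3, -1)
     R0 -= -10·R2  ⇒  (1, 0, 0, -37, -7)
     R1 -= -4·R2  ⇒  (0, 1, 0, -16, -4)
     R3 -= -23·R2  ⇒  (0, 0, 0, -89, -10)
[4] R3 /= -89  ⇒  (0, 0, 0, 1, 10/89)
     R0 -= -37·R3  ⇒  (1, 0, 0, 0, -253/89)
     R1 -= -16·R3  ⇒  (0, 1, 0, 0, -196/89)
     R2 -= -3·R3  ⇒  (0, 0, 1, 0, -59/89)

M[2][4] = -59/89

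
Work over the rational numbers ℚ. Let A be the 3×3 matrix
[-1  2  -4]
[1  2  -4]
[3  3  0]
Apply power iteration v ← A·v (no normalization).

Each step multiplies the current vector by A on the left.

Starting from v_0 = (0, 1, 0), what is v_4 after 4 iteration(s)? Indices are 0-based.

v_4 = (102, 2, -360)

v_0 = (0, 1, 0).
v_1 = A·v_0 = (2, 2, 3).
v_2 = A·v_1 = (-10, -6, 12).
v_3 = A·v_2 = (-50, -70, -48).
v_4 = A·v_3 = (102, 2, -360).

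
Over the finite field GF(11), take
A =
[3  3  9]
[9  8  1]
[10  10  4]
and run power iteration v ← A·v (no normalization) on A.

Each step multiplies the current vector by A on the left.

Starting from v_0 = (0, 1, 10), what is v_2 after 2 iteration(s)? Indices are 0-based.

v_0 = (0, 1, 10).
v_1 = A·v_0 = (5, 7, 6).
v_2 = A·v_1 = (2, 8, 1).

v_2 = (2, 8, 1)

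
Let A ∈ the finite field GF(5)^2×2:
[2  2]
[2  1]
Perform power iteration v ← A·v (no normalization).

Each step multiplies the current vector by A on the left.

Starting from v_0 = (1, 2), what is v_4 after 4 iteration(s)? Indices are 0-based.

v_4 = (1, 0)

v_0 = (1, 2).
v_1 = A·v_0 = (1, 4).
v_2 = A·v_1 = (0, 1).
v_3 = A·v_2 = (2, 1).
v_4 = A·v_3 = (1, 0).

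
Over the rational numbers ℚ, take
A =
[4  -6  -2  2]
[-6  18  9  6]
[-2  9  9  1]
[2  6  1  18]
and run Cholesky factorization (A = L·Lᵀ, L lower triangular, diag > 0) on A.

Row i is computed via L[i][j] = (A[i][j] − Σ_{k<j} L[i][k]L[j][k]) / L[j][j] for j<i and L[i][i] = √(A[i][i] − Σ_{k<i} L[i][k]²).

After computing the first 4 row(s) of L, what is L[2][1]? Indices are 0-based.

L[2][1] = 2

Step 1: L[0][0] = √(4) = 2.
  L[1][0] = (-6) / L[0][0] = -3.
Step 2: L[1][1] = √(9) = 3.
  L[2][0] = (-2) / L[0][0] = -1.
  L[2][1] = (6) / L[1][1] = 2.
Step 3: L[2][2] = √(4) = 2.
  L[3][0] = (2) / L[0][0] = 1.
  L[3][1] = (9) / L[1][1] = 3.
  L[3][2] = (-4) / L[2][2] = -2.
Step 4: L[3][3] = √(4) = 2.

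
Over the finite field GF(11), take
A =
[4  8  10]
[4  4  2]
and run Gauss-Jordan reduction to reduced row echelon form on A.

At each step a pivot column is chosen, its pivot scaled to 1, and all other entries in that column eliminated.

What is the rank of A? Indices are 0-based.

pivot(0,0)=4: scale R0 → (1, 2, 8)
  clear (1,0): R1 −= (4)R0 → (0, 7, 3)
pivot(1,1)=7: scale R1 → (0, 1, 2)
  clear (0,1): R0 −= (2)R1 → (1, 0, 4)

rank = 2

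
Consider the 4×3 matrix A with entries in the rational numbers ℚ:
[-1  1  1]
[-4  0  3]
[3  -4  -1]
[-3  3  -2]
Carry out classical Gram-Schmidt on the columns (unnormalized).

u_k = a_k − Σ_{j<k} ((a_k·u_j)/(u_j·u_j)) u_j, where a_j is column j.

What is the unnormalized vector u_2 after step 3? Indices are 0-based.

u_2 = (133/142, 25/71, -100/71, -311/142)

Step 1: u_0 = a_0 = (-1, -4, 3, -3).
Step 2: u_1 = a_1 − (-22/35)·u_0 = (13/35, -88/35, -74/35, 39/35).
Step 3: u_2 = a_2 − (-2/7)·u_0 − (-85/142)·u_1 = (133/142, 25/71, -100/71, -311/142).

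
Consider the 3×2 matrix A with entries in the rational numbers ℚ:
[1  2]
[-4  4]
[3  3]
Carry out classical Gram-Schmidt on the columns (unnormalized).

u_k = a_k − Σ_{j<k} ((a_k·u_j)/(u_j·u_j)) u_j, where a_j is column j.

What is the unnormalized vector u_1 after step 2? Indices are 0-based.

u_1 = (57/26, 42/13, 93/26)

Step 1: u_0 = a_0 = (1, -4, 3).
Step 2: u_1 = a_1 − (-5/26)·u_0 = (57/26, 42/13, 93/26).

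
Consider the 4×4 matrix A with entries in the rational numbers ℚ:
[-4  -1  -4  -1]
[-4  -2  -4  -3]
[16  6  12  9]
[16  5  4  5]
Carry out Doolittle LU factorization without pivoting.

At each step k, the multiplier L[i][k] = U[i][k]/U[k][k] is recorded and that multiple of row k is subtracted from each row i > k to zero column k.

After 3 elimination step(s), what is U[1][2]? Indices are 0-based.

Step 1: pivot at (0,0) is -4.
  row1 ← row1 − (1)·row0  ⇒  L[1][0]=1, U row1=(0, -1, 0, -2)
  row2 ← row2 − (-4)·row0  ⇒  L[2][0]=-4, U row2=(0, 2, -4, 5)
  row3 ← row3 − (-4)·row0  ⇒  L[3][0]=-4, U row3=(0, 1, -12, 1)
Step 2: pivot at (1,1) is -1.
  row2 ← row2 − (-2)·row1  ⇒  L[2][1]=-2, U row2=(0, 0, -4, 1)
  row3 ← row3 − (-1)·row1  ⇒  L[3][1]=-1, U row3=(0, 0, -12, -1)
Step 3: pivot at (2,2) is -4.
  row3 ← row3 − (3)·row2  ⇒  L[3][2]=3, U row3=(0, 0, 0, -4)

U[1][2] = 0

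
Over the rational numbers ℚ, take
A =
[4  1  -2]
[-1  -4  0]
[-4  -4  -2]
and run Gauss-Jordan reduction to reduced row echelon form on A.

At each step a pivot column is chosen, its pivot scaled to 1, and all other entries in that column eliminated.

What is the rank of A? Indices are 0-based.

step 1: normalize row 0 (÷4) = (1, 1/4, -1/2)
  row 1: subtract -1×row0 = (0, -15/4, -1/2)
  row 2: subtract -4×row0 = (0, -3, -4)
step 2: normalize row 1 (÷-15/4) = (0, 1, 2/15)
  row 0: subtract 1/4×row1 = (1, 0, -8/15)
  row 2: subtract -3×row1 = (0, 0, -18/5)
step 3: normalize row 2 (÷-18/5) = (0, 0, 1)
  row 0: subtract -8/15×row2 = (1, 0, 0)
  row 1: subtract 2/15×row2 = (0, 1, 0)

rank = 3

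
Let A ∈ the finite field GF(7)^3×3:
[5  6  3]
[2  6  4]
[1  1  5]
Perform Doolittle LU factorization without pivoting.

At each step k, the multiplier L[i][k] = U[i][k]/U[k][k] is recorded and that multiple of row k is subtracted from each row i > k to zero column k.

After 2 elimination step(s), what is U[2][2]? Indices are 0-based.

k=0: U[0][0]=5
  eliminate (1,0): mult=6, new row 1: (0, 5, 0); set L[1][0]=6
  eliminate (2,0): mult=3, new row 2: (0, 4, 3); set L[2][0]=3
k=1: U[1][1]=5
  eliminate (2,1): mult=5, new row 2: (0, 0, 3); set L[2][1]=5

U[2][2] = 3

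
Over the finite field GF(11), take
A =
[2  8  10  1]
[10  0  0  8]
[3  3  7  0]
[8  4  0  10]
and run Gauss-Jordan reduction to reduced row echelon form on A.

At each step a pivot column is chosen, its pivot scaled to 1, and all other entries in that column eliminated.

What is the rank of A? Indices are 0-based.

pivot(0,0)=2: scale R0 → (1, 4, 5, 6)
  clear (1,0): R1 −= (10)R0 → (0, 4, 5, 3)
  clear (2,0): R2 −= (3)R0 → (0, 2, 3, 4)
  clear (3,0): R3 −= (8)R0 → (0, 5, 4, 6)
pivot(1,1)=4: scale R1 → (0, 1, 4, 9)
  clear (0,1): R0 −= (4)R1 → (1, 0, 0, 3)
  clear (2,1): R2 −= (2)R1 → (0, 0, 6, 8)
  clear (3,1): R3 −= (5)R1 → (0, 0, 6, 5)
pivot(2,2)=6: scale R2 → (0, 0, 1, 5)
  clear (1,2): R1 −= (4)R2 → (0, 1, 0, 0)
  clear (3,2): R3 −= (6)R2 → (0, 0, 0, 8)
pivot(3,3)=8: scale R3 → (0, 0, 0, 1)
  clear (0,3): R0 −= (3)R3 → (1, 0, 0, 0)
  clear (2,3): R2 −= (5)R3 → (0, 0, 1, 0)

rank = 4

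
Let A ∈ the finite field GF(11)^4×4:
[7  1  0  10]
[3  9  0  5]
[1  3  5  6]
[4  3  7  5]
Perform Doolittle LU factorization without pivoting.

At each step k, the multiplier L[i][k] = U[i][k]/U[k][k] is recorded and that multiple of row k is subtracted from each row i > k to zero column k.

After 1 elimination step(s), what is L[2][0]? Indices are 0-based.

L[2][0] = 8

k=0: U[0][0]=7
  eliminate (1,0): mult=2, new row 1: (0, 7, 0, 7); set L[1][0]=2
  eliminate (2,0): mult=8, new row 2: (0, 6, 5, 3); set L[2][0]=8
  eliminate (3,0): mult=10, new row 3: (0, 4, 7, 4); set L[3][0]=10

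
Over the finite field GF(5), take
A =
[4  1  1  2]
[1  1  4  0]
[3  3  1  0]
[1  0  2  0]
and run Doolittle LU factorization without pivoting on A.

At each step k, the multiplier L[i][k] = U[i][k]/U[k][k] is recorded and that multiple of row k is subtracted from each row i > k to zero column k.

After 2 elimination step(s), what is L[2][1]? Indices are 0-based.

L[2][1] = 3

[col 0] pivot 4
  R1 -= 4*R0 → (0, 2, 0, 2)  (L[1][0] := 4)
  R2 -= 2*R0 → (0, 1, 4, 1)  (L[2][0] := 2)
  R3 -= 4*R0 → (0, 1, 3, 2)  (L[3][0] := 4)
[col 1] pivot 2
  R2 -= 3*R1 → (0, 0, 4, 0)  (L[2][1] := 3)
  R3 -= 3*R1 → (0, 0, 3, 1)  (L[3][1] := 3)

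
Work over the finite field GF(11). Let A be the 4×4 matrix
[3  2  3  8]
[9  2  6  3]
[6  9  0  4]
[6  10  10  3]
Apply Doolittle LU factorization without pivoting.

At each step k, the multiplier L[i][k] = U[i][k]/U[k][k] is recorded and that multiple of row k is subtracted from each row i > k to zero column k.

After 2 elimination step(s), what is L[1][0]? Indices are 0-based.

Step 1: pivot at (0,0) is 3.
  row1 ← row1 − (3)·row0  ⇒  L[1][0]=3, U row1=(0, 7, 8, 1)
  row2 ← row2 − (2)·row0  ⇒  L[2][0]=2, U row2=(0, 5, 5, 10)
  row3 ← row3 − (2)·row0  ⇒  L[3][0]=2, U row3=(0, 6, 4, 9)
Step 2: pivot at (1,1) is 7.
  row2 ← row2 − (7)·row1  ⇒  L[2][1]=7, U row2=(0, 0, 4, 3)
  row3 ← row3 − (4)·row1  ⇒  L[3][1]=4, U row3=(0, 0, 5, 5)

L[1][0] = 3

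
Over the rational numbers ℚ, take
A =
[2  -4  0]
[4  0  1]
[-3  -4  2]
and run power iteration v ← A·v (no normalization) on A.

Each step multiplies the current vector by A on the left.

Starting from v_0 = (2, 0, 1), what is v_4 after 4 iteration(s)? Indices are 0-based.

v_0 = (2, 0, 1).
v_1 = A·v_0 = (4, 9, -4).
v_2 = A·v_1 = (-28, 12, -56).
v_3 = A·v_2 = (-104, -168, -76).
v_4 = A·v_3 = (464, -492, 832).

v_4 = (464, -492, 832)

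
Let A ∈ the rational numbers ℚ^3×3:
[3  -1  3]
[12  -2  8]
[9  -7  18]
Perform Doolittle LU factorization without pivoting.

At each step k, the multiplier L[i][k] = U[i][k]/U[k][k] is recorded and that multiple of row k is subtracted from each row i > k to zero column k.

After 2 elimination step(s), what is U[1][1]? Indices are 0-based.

[col 0] pivot 3
  R1 -= 4*R0 → (0, 2, -4)  (L[1][0] := 4)
  R2 -= 3*R0 → (0, -4, 9)  (L[2][0] := 3)
[col 1] pivot 2
  R2 -= -2*R1 → (0, 0, 1)  (L[2][1] := -2)

U[1][1] = 2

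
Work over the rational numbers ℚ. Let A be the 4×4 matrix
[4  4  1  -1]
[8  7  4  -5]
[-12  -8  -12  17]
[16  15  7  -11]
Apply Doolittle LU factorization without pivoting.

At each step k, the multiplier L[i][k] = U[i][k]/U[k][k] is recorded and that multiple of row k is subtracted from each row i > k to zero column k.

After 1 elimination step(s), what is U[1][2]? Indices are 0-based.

U[1][2] = 2

Step 1: pivot at (0,0) is 4.
  row1 ← row1 − (2)·row0  ⇒  L[1][0]=2, U row1=(0, -1, 2, -3)
  row2 ← row2 − (-3)·row0  ⇒  L[2][0]=-3, U row2=(0, 4, -9, 14)
  row3 ← row3 − (4)·row0  ⇒  L[3][0]=4, U row3=(0, -1, 3, -7)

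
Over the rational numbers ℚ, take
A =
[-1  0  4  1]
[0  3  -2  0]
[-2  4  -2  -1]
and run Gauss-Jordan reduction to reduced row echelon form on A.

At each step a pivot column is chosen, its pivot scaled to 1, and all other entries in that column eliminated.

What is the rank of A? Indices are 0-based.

step 1: normalize row 0 (÷-1) = (1, 0, -4, -1)
  row 2: subtract -2×row0 = (0, 4, -10, -3)
step 2: normalize row 1 (÷3) = (0, 1, -2/3, 0)
  row 2: subtract 4×row1 = (0, 0, -22/3, -3)
step 3: normalize row 2 (÷-22/3) = (0, 0, 1, 9/22)
  row 0: subtract -4×row2 = (1, 0, 0, 7/11)
  row 1: subtract -2/3×row2 = (0, 1, 0, 3/11)

rank = 3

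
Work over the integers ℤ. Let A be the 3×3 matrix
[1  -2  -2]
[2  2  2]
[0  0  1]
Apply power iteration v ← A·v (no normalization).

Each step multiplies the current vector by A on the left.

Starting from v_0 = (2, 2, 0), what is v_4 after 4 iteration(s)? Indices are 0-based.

v_0 = (2, 2, 0).
v_1 = A·v_0 = (-2, 8, 0).
v_2 = A·v_1 = (-18, 12, 0).
v_3 = A·v_2 = (-42, -12, 0).
v_4 = A·v_3 = (-18, -108, 0).

v_4 = (-18, -108, 0)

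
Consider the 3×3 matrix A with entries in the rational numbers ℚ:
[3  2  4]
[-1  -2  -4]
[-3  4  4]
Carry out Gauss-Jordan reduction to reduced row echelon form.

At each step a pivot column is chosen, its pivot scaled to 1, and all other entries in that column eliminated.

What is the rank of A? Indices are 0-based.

rank = 3

pivot(0,0)=3: scale R0 → (1, 2/3, 4/3)
  clear (1,0): R1 −= (-1)R0 → (0, -4/3, -8/3)
  clear (2,0): R2 −= (-3)R0 → (0, 6, 8)
pivot(1,1)=-4/3: scale R1 → (0, 1, 2)
  clear (0,1): R0 −= (2/3)R1 → (1, 0, 0)
  clear (2,1): R2 −= (6)R1 → (0, 0, -4)
pivot(2,2)=-4: scale R2 → (0, 0, 1)
  clear (1,2): R1 −= (2)R2 → (0, 1, 0)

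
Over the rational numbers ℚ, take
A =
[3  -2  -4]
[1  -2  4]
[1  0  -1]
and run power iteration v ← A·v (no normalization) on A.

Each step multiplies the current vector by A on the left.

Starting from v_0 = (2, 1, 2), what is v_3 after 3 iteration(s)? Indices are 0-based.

v_3 = (-28, -4, -24)

v_0 = (2, 1, 2).
v_1 = A·v_0 = (-4, 8, 0).
v_2 = A·v_1 = (-28, -20, -4).
v_3 = A·v_2 = (-28, -4, -24).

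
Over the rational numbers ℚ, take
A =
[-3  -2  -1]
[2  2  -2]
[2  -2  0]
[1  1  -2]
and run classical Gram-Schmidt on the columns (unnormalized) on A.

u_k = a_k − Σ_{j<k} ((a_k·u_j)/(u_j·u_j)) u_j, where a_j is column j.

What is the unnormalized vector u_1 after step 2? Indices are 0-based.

Step 1: u_0 = a_0 = (-3, 2, 2, 1).
Step 2: u_1 = a_1 − (7/18)·u_0 = (-5/6, 11/9, -25/9, 11/18).

u_1 = (-5/6, 11/9, -25/9, 11/18)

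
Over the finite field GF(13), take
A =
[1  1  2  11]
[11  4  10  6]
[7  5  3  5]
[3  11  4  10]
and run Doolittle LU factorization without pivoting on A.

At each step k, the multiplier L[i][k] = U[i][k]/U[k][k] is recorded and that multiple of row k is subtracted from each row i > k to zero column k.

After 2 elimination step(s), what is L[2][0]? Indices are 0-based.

L[2][0] = 7

Step 1: pivot at (0,0) is 1.
  row1 ← row1 − (11)·row0  ⇒  L[1][0]=11, U row1=(0, 6, 1, 2)
  row2 ← row2 − (7)·row0  ⇒  L[2][0]=7, U row2=(0, 11, 2, 6)
  row3 ← row3 − (3)·row0  ⇒  L[3][0]=3, U row3=(0, 8, 11, 3)
Step 2: pivot at (1,1) is 6.
  row2 ← row2 − (4)·row1  ⇒  L[2][1]=4, U row2=(0, 0, 11, 11)
  row3 ← row3 − (10)·row1  ⇒  L[3][1]=10, U row3=(0, 0, 1, 9)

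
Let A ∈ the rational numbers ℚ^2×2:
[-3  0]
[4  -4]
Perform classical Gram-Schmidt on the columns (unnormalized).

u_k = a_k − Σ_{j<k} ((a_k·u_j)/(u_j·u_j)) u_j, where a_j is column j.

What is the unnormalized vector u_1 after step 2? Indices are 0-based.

u_1 = (-48/25, -36/25)

Step 1: u_0 = a_0 = (-3, 4).
Step 2: u_1 = a_1 − (-16/25)·u_0 = (-48/25, -36/25).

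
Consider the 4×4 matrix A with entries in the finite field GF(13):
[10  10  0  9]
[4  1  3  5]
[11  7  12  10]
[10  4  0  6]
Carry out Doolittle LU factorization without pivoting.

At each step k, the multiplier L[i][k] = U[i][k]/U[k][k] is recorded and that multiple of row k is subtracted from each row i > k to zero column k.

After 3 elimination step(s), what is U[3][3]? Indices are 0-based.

[col 0] pivot 10
  R1 -= 3*R0 → (0, 10, 3, 4)  (L[1][0] := 3)
  R2 -= 5*R0 → (0, 9, 12, 4)  (L[2][0] := 5)
  R3 -= 1*R0 → (0, 7, 0, 10)  (L[3][0] := 1)
[col 1] pivot 10
  R2 -= 10*R1 → (0, 0, 8, 3)  (L[2][1] := 10)
  R3 -= 2*R1 → (0, 0, 7, 2)  (L[3][1] := 2)
[col 2] pivot 8
  R3 -= 9*R2 → (0, 0, 0, 1)  (L[3][2] := 9)

U[3][3] = 1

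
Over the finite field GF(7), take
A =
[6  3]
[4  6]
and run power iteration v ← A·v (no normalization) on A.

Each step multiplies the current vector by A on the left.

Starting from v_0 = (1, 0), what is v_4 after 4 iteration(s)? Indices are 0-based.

v_0 = (1, 0).
v_1 = A·v_0 = (6, 4).
v_2 = A·v_1 = (6, 6).
v_3 = A·v_2 = (5, 4).
v_4 = A·v_3 = (0, 2).

v_4 = (0, 2)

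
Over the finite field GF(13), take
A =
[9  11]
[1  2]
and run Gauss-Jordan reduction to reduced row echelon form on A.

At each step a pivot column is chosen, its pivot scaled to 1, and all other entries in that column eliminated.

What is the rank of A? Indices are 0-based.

rank = 2

[1] R0 /= 9  ⇒  (1, 7)
     R1 -= 1·R0  ⇒  (0, 8)
[2] R1 /= 8  ⇒  (0, 1)
     R0 -= 7·R1  ⇒  (1, 0)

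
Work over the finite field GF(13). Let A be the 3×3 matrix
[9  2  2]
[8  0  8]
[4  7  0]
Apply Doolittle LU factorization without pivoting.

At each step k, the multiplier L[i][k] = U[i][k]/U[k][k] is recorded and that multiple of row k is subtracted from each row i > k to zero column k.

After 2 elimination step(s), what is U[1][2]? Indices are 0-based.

U[1][2] = 12

k=0: U[0][0]=9
  eliminate (1,0): mult=11, new row 1: (0, 4, 12); set L[1][0]=11
  eliminate (2,0): mult=12, new row 2: (0, 9, 2); set L[2][0]=12
k=1: U[1][1]=4
  eliminate (2,1): mult=12, new row 2: (0, 0, 1); set L[2][1]=12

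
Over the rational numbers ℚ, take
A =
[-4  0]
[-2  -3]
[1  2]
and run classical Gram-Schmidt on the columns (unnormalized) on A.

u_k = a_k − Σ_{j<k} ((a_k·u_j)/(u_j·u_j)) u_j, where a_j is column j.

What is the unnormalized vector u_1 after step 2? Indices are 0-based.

u_1 = (32/21, -47/21, 34/21)

Step 1: u_0 = a_0 = (-4, -2, 1).
Step 2: u_1 = a_1 − (8/21)·u_0 = (32/21, -47/21, 34/21).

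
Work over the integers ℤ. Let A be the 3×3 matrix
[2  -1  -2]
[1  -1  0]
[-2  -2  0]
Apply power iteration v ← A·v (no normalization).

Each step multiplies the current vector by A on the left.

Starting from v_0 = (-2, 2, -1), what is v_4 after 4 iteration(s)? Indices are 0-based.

v_0 = (-2, 2, -1).
v_1 = A·v_0 = (-4, -4, 0).
v_2 = A·v_1 = (-4, 0, 16).
v_3 = A·v_2 = (-40, -4, 8).
v_4 = A·v_3 = (-92, -36, 88).

v_4 = (-92, -36, 88)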